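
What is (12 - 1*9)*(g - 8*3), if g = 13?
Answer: -33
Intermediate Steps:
(12 - 1*9)*(g - 8*3) = (12 - 1*9)*(13 - 8*3) = (12 - 9)*(13 - 24) = 3*(-11) = -33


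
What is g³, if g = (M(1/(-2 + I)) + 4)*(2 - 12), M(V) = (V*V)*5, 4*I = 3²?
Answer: -592704000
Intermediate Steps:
I = 9/4 (I = (¼)*3² = (¼)*9 = 9/4 ≈ 2.2500)
M(V) = 5*V² (M(V) = V²*5 = 5*V²)
g = -840 (g = (5*(1/(-2 + 9/4))² + 4)*(2 - 12) = (5*(1/(¼))² + 4)*(-10) = (5*4² + 4)*(-10) = (5*16 + 4)*(-10) = (80 + 4)*(-10) = 84*(-10) = -840)
g³ = (-840)³ = -592704000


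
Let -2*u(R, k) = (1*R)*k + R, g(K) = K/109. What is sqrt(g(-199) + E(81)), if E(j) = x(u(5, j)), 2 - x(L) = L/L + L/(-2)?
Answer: 5*I*sqrt(196418)/218 ≈ 10.165*I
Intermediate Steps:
g(K) = K/109 (g(K) = K*(1/109) = K/109)
u(R, k) = -R/2 - R*k/2 (u(R, k) = -((1*R)*k + R)/2 = -(R*k + R)/2 = -(R + R*k)/2 = -R/2 - R*k/2)
x(L) = 1 + L/2 (x(L) = 2 - (L/L + L/(-2)) = 2 - (1 + L*(-1/2)) = 2 - (1 - L/2) = 2 + (-1 + L/2) = 1 + L/2)
E(j) = -1/4 - 5*j/4 (E(j) = 1 + (-1/2*5*(1 + j))/2 = 1 + (-5/2 - 5*j/2)/2 = 1 + (-5/4 - 5*j/4) = -1/4 - 5*j/4)
sqrt(g(-199) + E(81)) = sqrt((1/109)*(-199) + (-1/4 - 5/4*81)) = sqrt(-199/109 + (-1/4 - 405/4)) = sqrt(-199/109 - 203/2) = sqrt(-22525/218) = 5*I*sqrt(196418)/218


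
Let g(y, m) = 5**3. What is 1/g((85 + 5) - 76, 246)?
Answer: 1/125 ≈ 0.0080000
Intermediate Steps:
g(y, m) = 125
1/g((85 + 5) - 76, 246) = 1/125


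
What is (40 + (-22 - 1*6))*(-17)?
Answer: -204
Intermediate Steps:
(40 + (-22 - 1*6))*(-17) = (40 + (-22 - 6))*(-17) = (40 - 28)*(-17) = 12*(-17) = -204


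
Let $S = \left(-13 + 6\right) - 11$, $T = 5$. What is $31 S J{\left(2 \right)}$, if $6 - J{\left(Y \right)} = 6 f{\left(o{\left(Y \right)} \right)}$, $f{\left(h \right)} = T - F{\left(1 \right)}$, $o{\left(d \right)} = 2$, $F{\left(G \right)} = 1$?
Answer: $10044$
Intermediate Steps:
$S = -18$ ($S = -7 - 11 = -18$)
$f{\left(h \right)} = 4$ ($f{\left(h \right)} = 5 - 1 = 4$)
$J{\left(Y \right)} = -18$ ($J{\left(Y \right)} = 6 - 6 \cdot 4 = 6 - 24 = -18$)
$31 S J{\left(2 \right)} = 31 \left(-18\right) \left(-18\right) = \left(-558\right) \left(-18\right) = 10044$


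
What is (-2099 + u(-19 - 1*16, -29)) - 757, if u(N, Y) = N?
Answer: -2891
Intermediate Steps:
(-2099 + u(-19 - 1*16, -29)) - 757 = (-2099 + (-19 - 1*16)) - 757 = (-2099 + (-19 - 16)) - 757 = (-2099 - 35) - 757 = -2134 - 757 = -2891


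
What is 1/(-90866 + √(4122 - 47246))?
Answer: -45433/4128336540 - I*√10781/4128336540 ≈ -1.1005e-5 - 2.5151e-8*I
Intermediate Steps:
1/(-90866 + √(4122 - 47246)) = 1/(-90866 + √(-43124)) = 1/(-90866 + 2*I*√10781)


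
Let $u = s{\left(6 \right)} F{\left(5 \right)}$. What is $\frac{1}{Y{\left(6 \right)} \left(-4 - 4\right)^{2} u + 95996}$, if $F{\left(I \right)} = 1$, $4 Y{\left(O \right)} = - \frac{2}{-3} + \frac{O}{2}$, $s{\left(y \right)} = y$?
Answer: $\frac{1}{96348} \approx 1.0379 \cdot 10^{-5}$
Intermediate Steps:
$Y{\left(O \right)} = \frac{1}{6} + \frac{O}{8}$ ($Y{\left(O \right)} = \frac{- \frac{2}{-3} + \frac{O}{2}}{4} = \frac{\left(-2\right) \left(- \frac{1}{3}\right) + O \frac{1}{2}}{4} = \frac{\frac{2}{3} + \frac{O}{2}}{4} = \frac{1}{6} + \frac{O}{8}$)
$u = 6$ ($u = 6 \cdot 1 = 6$)
$\frac{1}{Y{\left(6 \right)} \left(-4 - 4\right)^{2} u + 95996} = \frac{1}{\left(\frac{1}{6} + \frac{1}{8} \cdot 6\right) \left(-4 - 4\right)^{2} \cdot 6 + 95996} = \frac{1}{\left(\frac{1}{6} + \frac{3}{4}\right) \left(-8\right)^{2} \cdot 6 + 95996} = \frac{1}{\frac{11}{12} \cdot 64 \cdot 6 + 95996} = \frac{1}{\frac{176}{3} \cdot 6 + 95996} = \frac{1}{352 + 95996} = \frac{1}{96348}$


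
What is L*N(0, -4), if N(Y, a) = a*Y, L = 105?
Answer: 0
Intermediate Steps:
N(Y, a) = Y*a
L*N(0, -4) = 105*(0*(-4)) = 105*0 = 0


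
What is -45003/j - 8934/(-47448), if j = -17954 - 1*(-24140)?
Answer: -57778795/8153148 ≈ -7.0867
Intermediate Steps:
j = 6186 (j = -17954 + 24140 = 6186)
-45003/j - 8934/(-47448) = -45003/6186 - 8934/(-47448) = -45003*1/6186 - 8934*(-1/47448) = -15001/2062 + 1489/7908 = -57778795/8153148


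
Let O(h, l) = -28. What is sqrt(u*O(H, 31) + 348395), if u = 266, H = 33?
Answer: 3*sqrt(37883) ≈ 583.91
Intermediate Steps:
sqrt(u*O(H, 31) + 348395) = sqrt(266*(-28) + 348395) = sqrt(-7448 + 348395) = sqrt(340947) = 3*sqrt(37883)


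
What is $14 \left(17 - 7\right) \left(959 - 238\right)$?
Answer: $100940$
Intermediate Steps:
$14 \left(17 - 7\right) \left(959 - 238\right) = 14 \cdot 10 \cdot 721 = 140 \cdot 721 = 100940$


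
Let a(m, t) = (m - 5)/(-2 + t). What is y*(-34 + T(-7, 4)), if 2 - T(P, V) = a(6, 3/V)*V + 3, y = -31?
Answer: 4929/5 ≈ 985.80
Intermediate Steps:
a(m, t) = (-5 + m)/(-2 + t)
T(P, V) = -1 - V/(-2 + 3/V) (T(P, V) = 2 - (((-5 + 6)/(-2 + 3/V))*V + 3) = 2 - ((1/(-2 + 3/V))*V + 3) = 2 - (V/(-2 + 3/V) + 3) = 2 - (3 + V/(-2 + 3/V)) = 2 + (-3 - V/(-2 + 3/V)) = -1 - V/(-2 + 3/V))
y*(-34 + T(-7, 4)) = -31*(-34 + (3 + 4² - 2*4)/(-3 + 2*4)) = -31*(-34 + (3 + 16 - 8)/(-3 + 8)) = -31*(-34 + 11/5) = -31*(-159/5) = 4929/5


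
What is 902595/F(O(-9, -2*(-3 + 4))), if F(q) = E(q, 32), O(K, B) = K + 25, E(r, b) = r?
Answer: 902595/16 ≈ 56412.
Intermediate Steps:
O(K, B) = 25 + K
F(q) = q
902595/F(O(-9, -2*(-3 + 4))) = 902595/(25 - 9) = 902595/16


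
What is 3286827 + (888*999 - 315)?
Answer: 4173624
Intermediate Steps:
3286827 + (888*999 - 315) = 3286827 + (887112 - 315) = 3286827 + 886797 = 4173624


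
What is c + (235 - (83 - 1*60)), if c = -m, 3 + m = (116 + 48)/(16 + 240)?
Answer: 13719/64 ≈ 214.36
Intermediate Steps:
m = -151/64 (m = -3 + (116 + 48)/(16 + 240) = -3 + 164/256 = -3 + 164*(1/256) = -3 + 41/64 = -151/64 ≈ -2.3594)
c = 151/64 (c = -1*(-151/64) = 151/64 ≈ 2.3594)
c + (235 - (83 - 1*60)) = 151/64 + (235 - (83 - 1*60)) = 151/64 + (235 - (83 - 60)) = 151/64 + (235 - 1*23) = 151/64 + (235 - 23) = 151/64 + 212 = 13719/64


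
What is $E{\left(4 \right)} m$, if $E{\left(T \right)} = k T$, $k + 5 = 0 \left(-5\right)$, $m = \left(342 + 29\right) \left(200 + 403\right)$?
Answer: $-4474260$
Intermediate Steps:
$m = 223713$ ($m = 371 \cdot 603 = 223713$)
$k = -5$ ($k = -5 + 0 \left(-5\right) = -5 + 0 = -5$)
$E{\left(T \right)} = - 5 T$
$E{\left(4 \right)} m = \left(-5\right) 4 \cdot 223713 = \left(-20\right) 223713 = -4474260$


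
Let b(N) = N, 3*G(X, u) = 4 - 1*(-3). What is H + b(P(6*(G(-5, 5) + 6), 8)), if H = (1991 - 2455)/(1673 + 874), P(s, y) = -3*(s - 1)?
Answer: -374873/2547 ≈ -147.18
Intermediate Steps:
G(X, u) = 7/3 (G(X, u) = (4 - 1*(-3))/3 = (4 + 3)/3 = (⅓)*7 = 7/3)
P(s, y) = 3 - 3*s (P(s, y) = -3*(-1 + s) = 3 - 3*s)
H = -464/2547 ≈ -0.18218
H + b(P(6*(G(-5, 5) + 6), 8)) = -464/2547 + (3 - 18*(7/3 + 6)) = -464/2547 + (3 - 18*25/3) = -464/2547 + (3 - 3*50) = -464/2547 + (3 - 150) = -464/2547 - 147 = -374873/2547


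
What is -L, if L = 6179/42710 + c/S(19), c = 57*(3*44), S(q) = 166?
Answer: -161187877/3544930 ≈ -45.470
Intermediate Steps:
c = 7524 (c = 57*132 = 7524)
L = 161187877/3544930 (L = 6179/42710 + 7524/166 = 6179*(1/42710) + 7524*(1/166) = 6179/42710 + 3762/83 = 161187877/3544930 ≈ 45.470)
-L = -1*161187877/3544930 = -161187877/3544930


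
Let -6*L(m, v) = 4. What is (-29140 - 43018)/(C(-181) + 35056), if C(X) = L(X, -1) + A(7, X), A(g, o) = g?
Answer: -216474/105187 ≈ -2.0580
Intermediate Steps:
L(m, v) = -⅔ (L(m, v) = -⅙*4 = -⅔)
C(X) = 19/3 (C(X) = -⅔ + 7 = 19/3)
(-29140 - 43018)/(C(-181) + 35056) = (-29140 - 43018)/(19/3 + 35056) = -72158/105187/3 = -72158*3/105187 = -216474/105187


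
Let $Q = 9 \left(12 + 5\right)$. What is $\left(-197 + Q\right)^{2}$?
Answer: $1936$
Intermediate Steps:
$Q = 153$ ($Q = 9 \cdot 17 = 153$)
$\left(-197 + Q\right)^{2} = \left(-197 + 153\right)^{2} = \left(-44\right)^{2} = 1936$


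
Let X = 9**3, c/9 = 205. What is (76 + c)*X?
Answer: 1400409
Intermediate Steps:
c = 1845 (c = 9*205 = 1845)
X = 729
(76 + c)*X = (76 + 1845)*729 = 1921*729 = 1400409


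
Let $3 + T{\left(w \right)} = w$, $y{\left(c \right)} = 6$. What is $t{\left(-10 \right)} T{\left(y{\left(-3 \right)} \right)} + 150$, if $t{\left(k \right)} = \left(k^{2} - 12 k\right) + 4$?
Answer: $822$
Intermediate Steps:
$T{\left(w \right)} = -3 + w$
$t{\left(k \right)} = 4 + k^{2} - 12 k$
$t{\left(-10 \right)} T{\left(y{\left(-3 \right)} \right)} + 150 = \left(4 + \left(-10\right)^{2} - -120\right) \left(-3 + 6\right) + 150 = \left(4 + 100 + 120\right) 3 + 150 = 224 \cdot 3 + 150 = 672 + 150 = 822$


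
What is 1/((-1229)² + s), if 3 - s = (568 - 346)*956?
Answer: 1/1298212 ≈ 7.7029e-7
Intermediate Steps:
s = -212229 (s = 3 - (568 - 346)*956 = 3 - 222*956 = 3 - 1*212232 = 3 - 212232 = -212229)
1/((-1229)² + s) = 1/((-1229)² - 212229) = 1/(1510441 - 212229) = 1/1298212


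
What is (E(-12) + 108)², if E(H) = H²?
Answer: 63504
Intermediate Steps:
(E(-12) + 108)² = ((-12)² + 108)² = (144 + 108)² = 252² = 63504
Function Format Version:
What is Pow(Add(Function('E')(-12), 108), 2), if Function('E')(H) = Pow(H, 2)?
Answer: 63504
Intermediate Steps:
Pow(Add(Function('E')(-12), 108), 2) = Pow(Add(Pow(-12, 2), 108), 2) = Pow(Add(144, 108), 2) = Pow(252, 2) = 63504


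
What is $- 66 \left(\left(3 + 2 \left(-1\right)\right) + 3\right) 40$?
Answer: $-10560$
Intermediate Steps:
$- 66 \left(\left(3 + 2 \left(-1\right)\right) + 3\right) 40 = - 66 \left(\left(3 - 2\right) + 3\right) 40 = - 66 \left(1 + 3\right) 40 = - 66 \cdot 4 \cdot 40 = \left(-66\right) 160 = -10560$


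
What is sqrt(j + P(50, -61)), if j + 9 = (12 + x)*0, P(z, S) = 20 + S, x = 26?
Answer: 5*I*sqrt(2) ≈ 7.0711*I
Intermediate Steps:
j = -9 (j = -9 + (12 + 26)*0 = -9 + 38*0 = -9 + 0 = -9)
sqrt(j + P(50, -61)) = sqrt(-9 + (20 - 61)) = sqrt(-9 - 41) = sqrt(-50) = 5*I*sqrt(2)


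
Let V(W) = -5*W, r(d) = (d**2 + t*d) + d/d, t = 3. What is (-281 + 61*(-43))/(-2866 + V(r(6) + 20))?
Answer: 2904/3241 ≈ 0.89602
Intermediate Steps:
r(d) = 1 + d**2 + 3*d (r(d) = (d**2 + 3*d) + d/d = (d**2 + 3*d) + 1 = 1 + d**2 + 3*d)
(-281 + 61*(-43))/(-2866 + V(r(6) + 20)) = (-281 + 61*(-43))/(-2866 - 5*((1 + 6**2 + 3*6) + 20)) = (-281 - 2623)/(-2866 - 5*((1 + 36 + 18) + 20)) = -2904/(-2866 - 5*(55 + 20)) = -2904/(-2866 - 5*75) = -2904/(-2866 - 375) = -2904/(-3241) = -2904*(-1/3241) = 2904/3241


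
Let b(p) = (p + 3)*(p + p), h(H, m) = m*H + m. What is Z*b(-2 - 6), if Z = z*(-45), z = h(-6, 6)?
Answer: 108000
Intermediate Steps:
h(H, m) = m + H*m (h(H, m) = H*m + m = m + H*m)
z = -30 (z = 6*(1 - 6) = 6*(-5) = -30)
b(p) = 2*p*(3 + p) (b(p) = (3 + p)*(2*p) = 2*p*(3 + p))
Z = 1350 (Z = -30*(-45) = 1350)
Z*b(-2 - 6) = 1350*(2*(-2 - 6)*(3 + (-2 - 6))) = 1350*(2*(-8)*(3 - 8)) = 1350*(2*(-8)*(-5)) = 1350*80 = 108000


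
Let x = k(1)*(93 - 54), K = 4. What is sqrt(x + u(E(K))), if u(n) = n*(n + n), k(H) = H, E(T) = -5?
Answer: sqrt(89) ≈ 9.4340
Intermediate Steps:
u(n) = 2*n**2 (u(n) = n*(2*n) = 2*n**2)
x = 39 (x = 1*(93 - 54) = 1*39 = 39)
sqrt(x + u(E(K))) = sqrt(39 + 2*(-5)**2) = sqrt(39 + 2*25) = sqrt(39 + 50) = sqrt(89)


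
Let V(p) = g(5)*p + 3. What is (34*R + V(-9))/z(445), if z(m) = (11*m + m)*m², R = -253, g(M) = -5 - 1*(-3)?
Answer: -8581/1057453500 ≈ -8.1148e-6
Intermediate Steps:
g(M) = -2 (g(M) = -5 + 3 = -2)
V(p) = 3 - 2*p (V(p) = -2*p + 3 = 3 - 2*p)
z(m) = 12*m³ (z(m) = (12*m)*m² = 12*m³)
(34*R + V(-9))/z(445) = (34*(-253) + (3 - 2*(-9)))/((12*445³)) = (-8602 + (3 + 18))/((12*88121125)) = (-8602 + 21)/1057453500 = -8581*1/1057453500 = -8581/1057453500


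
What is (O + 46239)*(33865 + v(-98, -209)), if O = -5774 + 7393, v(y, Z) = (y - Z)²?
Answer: 2210369588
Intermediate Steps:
O = 1619
(O + 46239)*(33865 + v(-98, -209)) = (1619 + 46239)*(33865 + (-209 - 1*(-98))²) = 47858*(33865 + (-209 + 98)²) = 47858*(33865 + (-111)²) = 47858*(33865 + 12321) = 47858*46186 = 2210369588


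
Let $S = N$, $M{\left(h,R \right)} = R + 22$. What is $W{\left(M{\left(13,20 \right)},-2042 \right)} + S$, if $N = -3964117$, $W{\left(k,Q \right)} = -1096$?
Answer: $-3965213$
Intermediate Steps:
$M{\left(h,R \right)} = 22 + R$
$S = -3964117$
$W{\left(M{\left(13,20 \right)},-2042 \right)} + S = -1096 - 3964117 = -3965213$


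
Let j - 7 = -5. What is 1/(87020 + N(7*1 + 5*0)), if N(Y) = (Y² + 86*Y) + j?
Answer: 1/87673 ≈ 1.1406e-5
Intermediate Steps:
j = 2 (j = 7 - 5 = 2)
N(Y) = 2 + Y² + 86*Y (N(Y) = (Y² + 86*Y) + 2 = 2 + Y² + 86*Y)
1/(87020 + N(7*1 + 5*0)) = 1/(87020 + (2 + (7*1 + 5*0)² + 86*(7*1 + 5*0))) = 1/(87020 + (2 + (7 + 0)² + 86*(7 + 0))) = 1/(87020 + (2 + 7² + 86*7)) = 1/(87020 + (2 + 49 + 602)) = 1/(87020 + 653) = 1/87673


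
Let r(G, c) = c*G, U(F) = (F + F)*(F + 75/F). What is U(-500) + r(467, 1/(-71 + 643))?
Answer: 286086267/572 ≈ 5.0015e+5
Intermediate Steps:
U(F) = 2*F*(F + 75/F) (U(F) = (2*F)*(F + 75/F) = 2*F*(F + 75/F))
r(G, c) = G*c
U(-500) + r(467, 1/(-71 + 643)) = (150 + 2*(-500)²) + 467/(-71 + 643) = (150 + 2*250000) + 467/572 = (150 + 500000) + 467*(1/572) = 500150 + 467/572 = 286086267/572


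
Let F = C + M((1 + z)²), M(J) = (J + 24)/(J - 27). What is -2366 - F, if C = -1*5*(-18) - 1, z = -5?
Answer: -26965/11 ≈ -2451.4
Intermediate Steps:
C = 89 (C = -5*(-18) - 1 = 90 - 1 = 89)
M(J) = (24 + J)/(-27 + J)
F = 939/11 (F = 89 + (24 + (1 - 5)²)/(-27 + (1 - 5)²) = 89 + (24 + (-4)²)/(-27 + (-4)²) = 89 + (24 + 16)/(-27 + 16) = 89 + 40/(-11) = 89 - 1/11*40 = 89 - 40/11 = 939/11 ≈ 85.364)
-2366 - F = -2366 - 1*939/11 = -2366 - 939/11 = -26965/11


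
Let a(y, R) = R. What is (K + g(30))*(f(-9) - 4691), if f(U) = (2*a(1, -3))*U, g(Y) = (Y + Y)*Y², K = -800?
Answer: -246688400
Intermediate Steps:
g(Y) = 2*Y³ (g(Y) = (2*Y)*Y² = 2*Y³)
f(U) = -6*U (f(U) = (2*(-3))*U = -6*U)
(K + g(30))*(f(-9) - 4691) = (-800 + 2*30³)*(-6*(-9) - 4691) = (-800 + 2*27000)*(54 - 4691) = (-800 + 54000)*(-4637) = 53200*(-4637) = -246688400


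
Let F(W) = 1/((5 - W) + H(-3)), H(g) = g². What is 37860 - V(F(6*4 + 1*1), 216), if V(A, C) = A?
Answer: 416461/11 ≈ 37860.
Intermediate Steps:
F(W) = 1/(14 - W) (F(W) = 1/((5 - W) + (-3)²) = 1/((5 - W) + 9) = 1/(14 - W))
37860 - V(F(6*4 + 1*1), 216) = 37860 - 1/(14 - (6*4 + 1*1)) = 37860 - 1/(14 - (24 + 1)) = 37860 - 1/(14 - 1*25) = 37860 - 1/(14 - 25) = 37860 - 1/(-11) = 37860 - 1*(-1/11) = 37860 + 1/11 = 416461/11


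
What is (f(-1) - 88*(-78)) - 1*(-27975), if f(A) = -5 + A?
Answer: 34833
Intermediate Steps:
(f(-1) - 88*(-78)) - 1*(-27975) = ((-5 - 1) - 88*(-78)) - 1*(-27975) = (-6 + 6864) + 27975 = 6858 + 27975 = 34833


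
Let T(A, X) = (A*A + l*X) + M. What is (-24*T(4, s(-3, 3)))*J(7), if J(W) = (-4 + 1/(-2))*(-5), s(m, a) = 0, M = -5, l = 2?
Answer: -5940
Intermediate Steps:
T(A, X) = -5 + A**2 + 2*X (T(A, X) = (A*A + 2*X) - 5 = (A**2 + 2*X) - 5 = -5 + A**2 + 2*X)
J(W) = 45/2 (J(W) = (-4 - 1/2)*(-5) = -9/2*(-5) = 45/2)
(-24*T(4, s(-3, 3)))*J(7) = -24*(-5 + 4**2 + 2*0)*(45/2) = -24*(-5 + 16 + 0)*(45/2) = -24*11*(45/2) = -264*45/2 = -5940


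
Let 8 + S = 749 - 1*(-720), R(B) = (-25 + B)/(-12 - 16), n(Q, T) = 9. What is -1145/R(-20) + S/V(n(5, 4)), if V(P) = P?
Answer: -4951/9 ≈ -550.11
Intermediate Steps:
R(B) = 25/28 - B/28 (R(B) = (-25 + B)/(-28) = (-25 + B)*(-1/28) = 25/28 - B/28)
S = 1461 (S = -8 + (749 - 1*(-720)) = -8 + (749 + 720) = -8 + 1469 = 1461)
-1145/R(-20) + S/V(n(5, 4)) = -1145/(25/28 - 1/28*(-20)) + 1461/9 = -1145/(25/28 + 5/7) + 1461*(⅑) = -1145/45/28 + 487/3 = -1145*28/45 + 487/3 = -6412/9 + 487/3 = -4951/9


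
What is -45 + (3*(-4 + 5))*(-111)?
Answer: -378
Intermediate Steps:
-45 + (3*(-4 + 5))*(-111) = -45 + (3*1)*(-111) = -45 + 3*(-111) = -45 - 333 = -378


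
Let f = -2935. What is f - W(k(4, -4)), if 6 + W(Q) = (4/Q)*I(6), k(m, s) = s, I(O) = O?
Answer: -2923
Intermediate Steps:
W(Q) = -6 + 24/Q (W(Q) = -6 + (4/Q)*6 = -6 + 24/Q)
f - W(k(4, -4)) = -2935 - (-6 + 24/(-4)) = -2935 - (-6 + 24*(-¼)) = -2935 - (-6 - 6) = -2935 - 1*(-12) = -2935 + 12 = -2923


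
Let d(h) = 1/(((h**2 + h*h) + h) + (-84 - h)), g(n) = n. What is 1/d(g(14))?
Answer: 308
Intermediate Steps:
d(h) = 1/(-84 + 2*h**2) (d(h) = 1/(((h**2 + h**2) + h) + (-84 - h)) = 1/((2*h**2 + h) + (-84 - h)) = 1/((h + 2*h**2) + (-84 - h)) = 1/(-84 + 2*h**2))
1/d(g(14)) = 1/(1/(2*(-42 + 14**2))) = 1/(1/(2*(-42 + 196))) = 1/((1/2)/154) = 1/((1/2)*(1/154)) = 1/(1/308) = 308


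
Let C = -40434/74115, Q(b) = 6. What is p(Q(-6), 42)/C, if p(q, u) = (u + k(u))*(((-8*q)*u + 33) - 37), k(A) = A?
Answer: 2095972200/6739 ≈ 3.1102e+5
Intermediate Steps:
p(q, u) = 2*u*(-4 - 8*q*u) (p(q, u) = (u + u)*(((-8*q)*u + 33) - 37) = (2*u)*((-8*q*u + 33) - 37) = (2*u)*((33 - 8*q*u) - 37) = (2*u)*(-4 - 8*q*u) = 2*u*(-4 - 8*q*u))
C = -13478/24705 (C = -40434*1/74115 = -13478/24705 ≈ -0.54556)
p(Q(-6), 42)/C = (8*42*(-1 - 2*6*42))/(-13478/24705) = (8*42*(-1 - 504))*(-24705/13478) = (8*42*(-505))*(-24705/13478) = -169680*(-24705/13478) = 2095972200/6739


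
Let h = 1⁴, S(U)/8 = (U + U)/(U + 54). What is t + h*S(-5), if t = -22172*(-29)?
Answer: 31506332/49 ≈ 6.4299e+5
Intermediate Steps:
t = 642988
S(U) = 16*U/(54 + U) (S(U) = 8*((U + U)/(U + 54)) = 8*((2*U)/(54 + U)) = 8*(2*U/(54 + U)) = 16*U/(54 + U))
h = 1
t + h*S(-5) = 642988 + 1*(16*(-5)/(54 - 5)) = 642988 + 1*(16*(-5)/49) = 642988 + 1*(16*(-5)*(1/49)) = 642988 + 1*(-80/49) = 642988 - 80/49 = 31506332/49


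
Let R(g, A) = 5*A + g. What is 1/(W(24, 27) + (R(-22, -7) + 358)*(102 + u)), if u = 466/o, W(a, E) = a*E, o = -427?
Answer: 61/1892312 ≈ 3.2236e-5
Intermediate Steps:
W(a, E) = E*a
R(g, A) = g + 5*A
u = -466/427 (u = 466/(-427) = 466*(-1/427) = -466/427 ≈ -1.0913)
1/(W(24, 27) + (R(-22, -7) + 358)*(102 + u)) = 1/(27*24 + ((-22 + 5*(-7)) + 358)*(102 - 466/427)) = 1/(648 + ((-22 - 35) + 358)*(43088/427)) = 1/(648 + (-57 + 358)*(43088/427)) = 1/(648 + 301*(43088/427)) = 1/(648 + 1852784/61) = 1/(1892312/61) = 61/1892312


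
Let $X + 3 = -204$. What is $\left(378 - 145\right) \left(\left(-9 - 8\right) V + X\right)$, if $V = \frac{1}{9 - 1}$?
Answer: $- \frac{389809}{8} \approx -48726.0$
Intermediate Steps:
$V = \frac{1}{8} \approx 0.125$
$X = -207$ ($X = -3 - 204 = -207$)
$\left(378 - 145\right) \left(\left(-9 - 8\right) V + X\right) = \left(378 - 145\right) \left(\left(-9 - 8\right) \frac{1}{8} - 207\right) = 233 \left(\left(-9 - 8\right) \frac{1}{8} - 207\right) = 233 \left(\left(-17\right) \frac{1}{8} - 207\right) = 233 \left(- \frac{17}{8} - 207\right) = 233 \left(- \frac{1673}{8}\right) = - \frac{389809}{8}$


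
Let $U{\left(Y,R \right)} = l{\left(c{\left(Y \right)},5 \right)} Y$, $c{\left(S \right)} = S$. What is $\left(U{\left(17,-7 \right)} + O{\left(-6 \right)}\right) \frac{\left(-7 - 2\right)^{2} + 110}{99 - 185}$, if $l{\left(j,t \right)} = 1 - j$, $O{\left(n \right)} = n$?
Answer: $\frac{26549}{43} \approx 617.42$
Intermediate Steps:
$U{\left(Y,R \right)} = Y \left(1 - Y\right)$ ($U{\left(Y,R \right)} = \left(1 - Y\right) Y = Y \left(1 - Y\right)$)
$\left(U{\left(17,-7 \right)} + O{\left(-6 \right)}\right) \frac{\left(-7 - 2\right)^{2} + 110}{99 - 185} = \left(17 \left(1 - 17\right) - 6\right) \frac{\left(-7 - 2\right)^{2} + 110}{99 - 185} = \left(17 \left(1 - 17\right) - 6\right) \frac{\left(-9\right)^{2} + 110}{-86} = \left(17 \left(-16\right) - 6\right) \left(81 + 110\right) \left(- \frac{1}{86}\right) = \left(-272 - 6\right) 191 \left(- \frac{1}{86}\right) = \left(-278\right) \left(- \frac{191}{86}\right) = \frac{26549}{43}$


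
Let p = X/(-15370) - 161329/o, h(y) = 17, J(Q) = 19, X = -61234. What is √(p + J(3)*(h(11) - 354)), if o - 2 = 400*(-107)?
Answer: I*√14118738626764998330/46986090 ≈ 79.97*I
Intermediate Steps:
o = -42798 (o = 2 + 400*(-107) = 2 - 42800 = -42798)
p = 364308533/46986090 (p = -61234/(-15370) - 161329/(-42798) = -61234*(-1/15370) - 161329*(-1/42798) = 30617/7685 + 23047/6114 = 364308533/46986090 ≈ 7.7535)
√(p + J(3)*(h(11) - 354)) = √(364308533/46986090 + 19*(17 - 354)) = √(364308533/46986090 + 19*(-337)) = √(364308533/46986090 - 6403) = √(-300487625737/46986090) = I*√14118738626764998330/46986090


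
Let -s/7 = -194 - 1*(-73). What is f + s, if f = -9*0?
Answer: 847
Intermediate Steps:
s = 847 (s = -7*(-194 - 1*(-73)) = -7*(-194 + 73) = -7*(-121) = 847)
f = 0
f + s = 0 + 847 = 847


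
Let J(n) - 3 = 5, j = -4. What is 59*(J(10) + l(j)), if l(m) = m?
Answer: 236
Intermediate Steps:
J(n) = 8 (J(n) = 3 + 5 = 8)
59*(J(10) + l(j)) = 59*(8 - 4) = 59*4 = 236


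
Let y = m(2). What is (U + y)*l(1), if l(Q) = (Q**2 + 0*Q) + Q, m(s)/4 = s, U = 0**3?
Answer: 16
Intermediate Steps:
U = 0
m(s) = 4*s
y = 8 (y = 4*2 = 8)
l(Q) = Q + Q**2 (l(Q) = (Q**2 + 0) + Q = Q**2 + Q = Q + Q**2)
(U + y)*l(1) = (0 + 8)*(1*(1 + 1)) = 8*(1*2) = 8*2 = 16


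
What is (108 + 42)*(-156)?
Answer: -23400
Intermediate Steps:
(108 + 42)*(-156) = 150*(-156) = -23400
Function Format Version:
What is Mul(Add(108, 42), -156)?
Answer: -23400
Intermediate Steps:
Mul(Add(108, 42), -156) = Mul(150, -156) = -23400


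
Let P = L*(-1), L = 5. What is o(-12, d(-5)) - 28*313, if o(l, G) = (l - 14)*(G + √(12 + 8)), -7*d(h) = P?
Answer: -61478/7 - 52*√5 ≈ -8898.8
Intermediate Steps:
P = -5 (P = 5*(-1) = -5)
d(h) = 5/7 (d(h) = -⅐*(-5) = 5/7)
o(l, G) = (-14 + l)*(G + 2*√5) (o(l, G) = (-14 + l)*(G + √20) = (-14 + l)*(G + 2*√5))
o(-12, d(-5)) - 28*313 = (-28*√5 - 14*5/7 + (5/7)*(-12) + 2*(-12)*√5) - 28*313 = (-28*√5 - 10 - 60/7 - 24*√5) - 8764 = (-130/7 - 52*√5) - 8764 = -61478/7 - 52*√5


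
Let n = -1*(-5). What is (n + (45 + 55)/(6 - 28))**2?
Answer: 25/121 ≈ 0.20661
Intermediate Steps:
n = 5
(n + (45 + 55)/(6 - 28))**2 = (5 + (45 + 55)/(6 - 28))**2 = (5 + 100/(-22))**2 = (5 + 100*(-1/22))**2 = (5 - 50/11)**2 = (5/11)**2 = 25/121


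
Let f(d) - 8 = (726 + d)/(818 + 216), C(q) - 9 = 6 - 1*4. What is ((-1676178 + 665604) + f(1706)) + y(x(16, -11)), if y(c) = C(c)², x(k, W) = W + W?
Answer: -522398849/517 ≈ -1.0104e+6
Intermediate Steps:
x(k, W) = 2*W
C(q) = 11 (C(q) = 9 + (6 - 1*4) = 9 + (6 - 4) = 9 + 2 = 11)
y(c) = 121 (y(c) = 11² = 121)
f(d) = 409/47 + d/1034 (f(d) = 8 + (726 + d)/(818 + 216) = 8 + (726 + d)/1034 = 8 + (726 + d)*(1/1034) = 8 + (33/47 + d/1034) = 409/47 + d/1034)
((-1676178 + 665604) + f(1706)) + y(x(16, -11)) = ((-1676178 + 665604) + (409/47 + (1/1034)*1706)) + 121 = (-1010574 + (409/47 + 853/517)) + 121 = (-1010574 + 5352/517) + 121 = -522461406/517 + 121 = -522398849/517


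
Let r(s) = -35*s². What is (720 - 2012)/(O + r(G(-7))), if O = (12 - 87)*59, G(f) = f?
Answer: 323/1535 ≈ 0.21042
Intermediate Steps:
O = -4425 (O = -75*59 = -4425)
(720 - 2012)/(O + r(G(-7))) = (720 - 2012)/(-4425 - 35*(-7)²) = -1292/(-4425 - 35*49) = -1292/(-4425 - 1715) = -1292/(-6140) = -1292*(-1/6140) = 323/1535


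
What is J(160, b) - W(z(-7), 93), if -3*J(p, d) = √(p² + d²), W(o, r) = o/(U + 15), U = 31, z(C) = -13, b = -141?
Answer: 13/46 - √45481/3 ≈ -70.805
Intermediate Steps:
W(o, r) = o/46 (W(o, r) = o/(31 + 15) = o/46)
J(p, d) = -√(d² + p²)/3 (J(p, d) = -√(p² + d²)/3 = -√(d² + p²)/3)
J(160, b) - W(z(-7), 93) = -√((-141)² + 160²)/3 - (-13)/46 = -√(19881 + 25600)/3 - 1*(-13/46) = -√45481/3 + 13/46 = 13/46 - √45481/3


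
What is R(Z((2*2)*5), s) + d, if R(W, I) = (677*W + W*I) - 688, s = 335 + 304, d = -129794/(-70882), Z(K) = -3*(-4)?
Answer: 76480823/5063 ≈ 15106.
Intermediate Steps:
Z(K) = 12
d = 9271/5063 (d = -129794*(-1/70882) = 9271/5063 ≈ 1.8311)
s = 639
R(W, I) = -688 + 677*W + I*W (R(W, I) = (677*W + I*W) - 688 = -688 + 677*W + I*W)
R(Z((2*2)*5), s) + d = (-688 + 677*12 + 639*12) + 9271/5063 = (-688 + 8124 + 7668) + 9271/5063 = 15104 + 9271/5063 = 76480823/5063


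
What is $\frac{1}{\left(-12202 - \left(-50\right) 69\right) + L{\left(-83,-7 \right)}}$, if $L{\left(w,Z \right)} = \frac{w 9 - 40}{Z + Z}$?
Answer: $- \frac{14}{121741} \approx -0.000115$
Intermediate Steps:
$L{\left(w,Z \right)} = \frac{-40 + 9 w}{2 Z}$ ($L{\left(w,Z \right)} = \frac{9 w - 40}{2 Z} = \left(-40 + 9 w\right) \frac{1}{2 Z} = \frac{-40 + 9 w}{2 Z}$)
$\frac{1}{\left(-12202 - \left(-50\right) 69\right) + L{\left(-83,-7 \right)}} = \frac{1}{\left(-12202 - \left(-50\right) 69\right) + \frac{-40 + 9 \left(-83\right)}{2 \left(-7\right)}} = \frac{1}{\left(-12202 - -3450\right) + \frac{1}{2} \left(- \frac{1}{7}\right) \left(-40 - 747\right)} = \frac{1}{\left(-12202 + 3450\right) + \frac{1}{2} \left(- \frac{1}{7}\right) \left(-787\right)} = \frac{1}{-8752 + \frac{787}{14}} = \frac{1}{- \frac{121741}{14}} = - \frac{14}{121741}$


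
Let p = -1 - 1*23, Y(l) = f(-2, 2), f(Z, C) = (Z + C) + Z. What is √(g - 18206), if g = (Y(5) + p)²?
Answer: I*√17530 ≈ 132.4*I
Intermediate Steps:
f(Z, C) = C + 2*Z (f(Z, C) = (C + Z) + Z = C + 2*Z)
Y(l) = -2 (Y(l) = 2 + 2*(-2) = 2 - 4 = -2)
p = -24 (p = -1 - 23 = -24)
g = 676 (g = (-2 - 24)² = (-26)² = 676)
√(g - 18206) = √(676 - 18206) = √(-17530) = I*√17530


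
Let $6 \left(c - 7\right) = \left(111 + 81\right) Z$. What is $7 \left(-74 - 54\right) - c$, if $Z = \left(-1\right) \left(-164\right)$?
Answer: $-6151$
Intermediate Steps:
$Z = 164$
$c = 5255$ ($c = 7 + \frac{\left(111 + 81\right) 164}{6} = 7 + \frac{192 \cdot 164}{6} = 7 + \frac{1}{6} \cdot 31488 = 7 + 5248 = 5255$)
$7 \left(-74 - 54\right) - c = 7 \left(-74 - 54\right) - 5255 = 7 \left(-128\right) - 5255 = -896 - 5255 = -6151$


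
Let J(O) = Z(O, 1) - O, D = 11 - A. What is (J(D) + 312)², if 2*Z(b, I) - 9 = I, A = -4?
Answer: 91204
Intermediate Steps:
Z(b, I) = 9/2 + I/2
D = 15 (D = 11 - 1*(-4) = 11 + 4 = 15)
J(O) = 5 - O (J(O) = (9/2 + (½)*1) - O = (9/2 + ½) - O = 5 - O)
(J(D) + 312)² = ((5 - 1*15) + 312)² = ((5 - 15) + 312)² = (-10 + 312)² = 302² = 91204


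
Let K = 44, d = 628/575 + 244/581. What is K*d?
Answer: 22227392/334075 ≈ 66.534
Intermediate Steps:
d = 505168/334075 (d = 628*(1/575) + 244*(1/581) = 628/575 + 244/581 = 505168/334075 ≈ 1.5121)
K*d = 44*(505168/334075) = 22227392/334075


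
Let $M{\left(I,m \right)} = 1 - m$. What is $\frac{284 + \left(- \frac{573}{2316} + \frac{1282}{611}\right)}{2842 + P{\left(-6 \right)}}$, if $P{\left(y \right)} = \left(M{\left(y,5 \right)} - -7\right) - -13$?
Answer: $\frac{134833531}{1348095736} \approx 0.10002$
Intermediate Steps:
$P{\left(y \right)} = 16$ ($P{\left(y \right)} = \left(\left(1 - 5\right) - -7\right) - -13 = \left(\left(1 - 5\right) + 7\right) + 13 = \left(-4 + 7\right) + 13 = 3 + 13 = 16$)
$\frac{284 + \left(- \frac{573}{2316} + \frac{1282}{611}\right)}{2842 + P{\left(-6 \right)}} = \frac{284 + \left(- \frac{573}{2316} + \frac{1282}{611}\right)}{2842 + 16} = \frac{284 + \left(\left(-573\right) \frac{1}{2316} + 1282 \cdot \frac{1}{611}\right)}{2858} = \left(284 + \left(- \frac{191}{772} + \frac{1282}{611}\right)\right) \frac{1}{2858} = \left(284 + \frac{873003}{471692}\right) \frac{1}{2858} = \frac{134833531}{471692} \cdot \frac{1}{2858} = \frac{134833531}{1348095736}$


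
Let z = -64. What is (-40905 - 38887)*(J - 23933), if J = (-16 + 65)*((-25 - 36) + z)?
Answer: 2398387936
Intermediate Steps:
J = -6125 (J = (-16 + 65)*((-25 - 36) - 64) = 49*(-61 - 64) = 49*(-125) = -6125)
(-40905 - 38887)*(J - 23933) = (-40905 - 38887)*(-6125 - 23933) = -79792*(-30058) = 2398387936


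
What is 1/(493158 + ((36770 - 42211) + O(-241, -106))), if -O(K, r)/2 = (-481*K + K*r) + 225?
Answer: 1/204333 ≈ 4.8940e-6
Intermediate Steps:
O(K, r) = -450 + 962*K - 2*K*r (O(K, r) = -2*((-481*K + K*r) + 225) = -2*(225 - 481*K + K*r) = -450 + 962*K - 2*K*r)
1/(493158 + ((36770 - 42211) + O(-241, -106))) = 1/(493158 + ((36770 - 42211) + (-450 + 962*(-241) - 2*(-241)*(-106)))) = 1/(493158 + (-5441 + (-450 - 231842 - 51092))) = 1/(493158 + (-5441 - 283384)) = 1/(493158 - 288825) = 1/204333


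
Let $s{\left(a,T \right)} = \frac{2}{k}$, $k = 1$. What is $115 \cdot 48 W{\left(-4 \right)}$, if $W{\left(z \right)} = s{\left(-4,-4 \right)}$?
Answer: $11040$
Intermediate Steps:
$s{\left(a,T \right)} = 2$ ($s{\left(a,T \right)} = \frac{2}{1} = 2 \cdot 1 = 2$)
$W{\left(z \right)} = 2$
$115 \cdot 48 W{\left(-4 \right)} = 115 \cdot 48 \cdot 2 = 5520 \cdot 2 = 11040$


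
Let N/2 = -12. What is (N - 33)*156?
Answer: -8892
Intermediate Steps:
N = -24 (N = 2*(-12) = -24)
(N - 33)*156 = (-24 - 33)*156 = -57*156 = -8892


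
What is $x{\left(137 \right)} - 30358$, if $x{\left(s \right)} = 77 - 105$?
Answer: $-30386$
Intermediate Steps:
$x{\left(s \right)} = -28$
$x{\left(137 \right)} - 30358 = -28 - 30358 = -30386$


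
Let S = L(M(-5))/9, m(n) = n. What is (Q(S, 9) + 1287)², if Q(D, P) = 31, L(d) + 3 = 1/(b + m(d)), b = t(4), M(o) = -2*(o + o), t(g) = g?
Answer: 1737124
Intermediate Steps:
M(o) = -4*o
b = 4
L(d) = -3 + 1/(4 + d)
S = -71/216 (S = ((-11 - (-12)*(-5))/(4 - 4*(-5)))/9 = ((-11 - 3*20)/(4 + 20))*(⅑) = ((-11 - 60)/24)*(⅑) = ((1/24)*(-71))*(⅑) = -71/24*⅑ = -71/216 ≈ -0.32870)
(Q(S, 9) + 1287)² = (31 + 1287)² = 1318² = 1737124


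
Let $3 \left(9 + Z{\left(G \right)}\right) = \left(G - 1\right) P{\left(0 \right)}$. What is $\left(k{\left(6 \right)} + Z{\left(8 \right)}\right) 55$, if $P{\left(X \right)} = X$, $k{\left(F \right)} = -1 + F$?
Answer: $-220$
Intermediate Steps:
$Z{\left(G \right)} = -9$ ($Z{\left(G \right)} = -9 + \frac{\left(G - 1\right) 0}{3} = -9 + \frac{\left(-1 + G\right) 0}{3} = -9 + \frac{1}{3} \cdot 0 = -9 + 0 = -9$)
$\left(k{\left(6 \right)} + Z{\left(8 \right)}\right) 55 = \left(\left(-1 + 6\right) - 9\right) 55 = \left(5 - 9\right) 55 = \left(-4\right) 55 = -220$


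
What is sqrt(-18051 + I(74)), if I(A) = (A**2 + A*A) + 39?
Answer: 2*I*sqrt(1765) ≈ 84.024*I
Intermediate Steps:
I(A) = 39 + 2*A**2 (I(A) = (A**2 + A**2) + 39 = 2*A**2 + 39 = 39 + 2*A**2)
sqrt(-18051 + I(74)) = sqrt(-18051 + (39 + 2*74**2)) = sqrt(-18051 + (39 + 2*5476)) = sqrt(-18051 + (39 + 10952)) = sqrt(-18051 + 10991) = sqrt(-7060) = 2*I*sqrt(1765)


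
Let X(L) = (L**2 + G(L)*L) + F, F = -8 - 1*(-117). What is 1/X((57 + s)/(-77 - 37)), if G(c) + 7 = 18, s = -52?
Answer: 12996/1410319 ≈ 0.0092149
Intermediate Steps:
G(c) = 11 (G(c) = -7 + 18 = 11)
F = 109 (F = -8 + 117 = 109)
X(L) = 109 + L**2 + 11*L (X(L) = (L**2 + 11*L) + 109 = 109 + L**2 + 11*L)
1/X((57 + s)/(-77 - 37)) = 1/(109 + ((57 - 52)/(-77 - 37))**2 + 11*((57 - 52)/(-77 - 37))) = 1/(109 + (5/(-114))**2 + 11*(5/(-114))) = 1/(109 + (5*(-1/114))**2 + 11*(5*(-1/114))) = 1/(109 + (-5/114)**2 + 11*(-5/114)) = 1/(109 + 25/12996 - 55/114) = 1/(1410319/12996) = 12996/1410319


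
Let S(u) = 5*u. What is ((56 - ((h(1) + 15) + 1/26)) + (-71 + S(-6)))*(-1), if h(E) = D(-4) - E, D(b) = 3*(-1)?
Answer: 1457/26 ≈ 56.038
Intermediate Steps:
D(b) = -3
h(E) = -3 - E
((56 - ((h(1) + 15) + 1/26)) + (-71 + S(-6)))*(-1) = ((56 - (((-3 - 1*1) + 15) + 1/26)) + (-71 + 5*(-6)))*(-1) = ((56 - (((-3 - 1) + 15) + 1/26)) + (-71 - 30))*(-1) = ((56 - ((-4 + 15) + 1/26)) - 101)*(-1) = ((56 - (11 + 1/26)) - 101)*(-1) = ((56 - 1*287/26) - 101)*(-1) = ((56 - 287/26) - 101)*(-1) = (1169/26 - 101)*(-1) = -1457/26*(-1) = 1457/26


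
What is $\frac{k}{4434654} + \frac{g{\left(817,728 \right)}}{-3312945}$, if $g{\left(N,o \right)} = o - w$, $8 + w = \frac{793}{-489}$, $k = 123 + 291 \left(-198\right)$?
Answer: $- \frac{31581065760271}{2394757661752890} \approx -0.013188$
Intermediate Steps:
$k = -57495$ ($k = 123 - 57618 = -57495$)
$w = - \frac{4705}{489}$ ($w = -8 + \frac{793}{-489} = -8 + 793 \left(- \frac{1}{489}\right) = -8 - \frac{793}{489} = - \frac{4705}{489} \approx -9.6217$)
$g{\left(N,o \right)} = \frac{4705}{489} + o$ ($g{\left(N,o \right)} = o - - \frac{4705}{489} = o + \frac{4705}{489} = \frac{4705}{489} + o$)
$\frac{k}{4434654} + \frac{g{\left(817,728 \right)}}{-3312945} = - \frac{57495}{4434654} + \frac{\frac{4705}{489} + 728}{-3312945} = \left(-57495\right) \frac{1}{4434654} + \frac{360697}{489} \left(- \frac{1}{3312945}\right) = - \frac{19165}{1478218} - \frac{360697}{1620030105} = - \frac{31581065760271}{2394757661752890}$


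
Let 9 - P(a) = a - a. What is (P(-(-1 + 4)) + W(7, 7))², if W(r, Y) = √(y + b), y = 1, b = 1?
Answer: (9 + √2)² ≈ 108.46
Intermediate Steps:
P(a) = 9 (P(a) = 9 - (a - a) = 9 - 1*0 = 9 + 0 = 9)
W(r, Y) = √2 (W(r, Y) = √(1 + 1) = √2)
(P(-(-1 + 4)) + W(7, 7))² = (9 + √2)²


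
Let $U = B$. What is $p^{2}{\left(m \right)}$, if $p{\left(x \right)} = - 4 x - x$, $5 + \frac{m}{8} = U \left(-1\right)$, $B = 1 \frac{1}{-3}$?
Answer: $\frac{313600}{9} \approx 34844.0$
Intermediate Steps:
$B = - \frac{1}{3}$ ($B = 1 \left(- \frac{1}{3}\right) = - \frac{1}{3} \approx -0.33333$)
$U = - \frac{1}{3} \approx -0.33333$
$m = - \frac{112}{3}$ ($m = -40 + 8 \left(\left(- \frac{1}{3}\right) \left(-1\right)\right) = -40 + 8 \cdot \frac{1}{3} = -40 + \frac{8}{3} = - \frac{112}{3} \approx -37.333$)
$p{\left(x \right)} = - 5 x$
$p^{2}{\left(m \right)} = \left(\left(-5\right) \left(- \frac{112}{3}\right)\right)^{2} = \left(\frac{560}{3}\right)^{2} = \frac{313600}{9}$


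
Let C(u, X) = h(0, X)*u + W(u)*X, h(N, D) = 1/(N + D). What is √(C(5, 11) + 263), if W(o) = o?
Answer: √38533/11 ≈ 17.845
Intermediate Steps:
h(N, D) = 1/(D + N)
C(u, X) = X*u + u/X (C(u, X) = u/(X + 0) + u*X = u/X + X*u = X*u + u/X)
√(C(5, 11) + 263) = √((11*5 + 5/11) + 263) = √((55 + 5*(1/11)) + 263) = √((55 + 5/11) + 263) = √(610/11 + 263) = √(3503/11) = √38533/11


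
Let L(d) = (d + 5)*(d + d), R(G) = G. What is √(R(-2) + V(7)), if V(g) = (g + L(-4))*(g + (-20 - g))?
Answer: 3*√2 ≈ 4.2426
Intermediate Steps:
L(d) = 2*d*(5 + d) (L(d) = (5 + d)*(2*d) = 2*d*(5 + d))
V(g) = 160 - 20*g (V(g) = (g + 2*(-4)*(5 - 4))*(g + (-20 - g)) = (g + 2*(-4)*1)*(-20) = (g - 8)*(-20) = (-8 + g)*(-20) = 160 - 20*g)
√(R(-2) + V(7)) = √(-2 + (160 - 20*7)) = √(-2 + (160 - 140)) = √(-2 + 20) = √18 = 3*√2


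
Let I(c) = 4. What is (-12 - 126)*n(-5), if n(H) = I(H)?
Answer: -552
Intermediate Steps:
n(H) = 4
(-12 - 126)*n(-5) = (-12 - 126)*4 = -138*4 = -552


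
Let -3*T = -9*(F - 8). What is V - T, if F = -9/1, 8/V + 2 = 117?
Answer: 5873/115 ≈ 51.070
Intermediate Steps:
V = 8/115 (V = 8/(-2 + 117) = 8/115 ≈ 0.069565)
F = -9 (F = -9*1 = -9)
T = -51 (T = -(-3)*(-9 - 8) = -(-3)*(-17) = -⅓*153 = -51)
V - T = 8/115 - 1*(-51) = 8/115 + 51 = 5873/115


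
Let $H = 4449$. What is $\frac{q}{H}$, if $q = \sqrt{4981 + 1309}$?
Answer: $\frac{\sqrt{6290}}{4449} \approx 0.017826$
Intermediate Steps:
$q = \sqrt{6290} \approx 79.31$
$\frac{q}{H} = \frac{\sqrt{6290}}{4449}$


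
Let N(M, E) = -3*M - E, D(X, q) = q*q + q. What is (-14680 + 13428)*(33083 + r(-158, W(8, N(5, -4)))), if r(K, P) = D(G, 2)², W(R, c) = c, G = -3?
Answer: -41464988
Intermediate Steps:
D(X, q) = q + q² (D(X, q) = q² + q = q + q²)
N(M, E) = -E - 3*M
r(K, P) = 36 (r(K, P) = (2*(1 + 2))² = (2*3)² = 6² = 36)
(-14680 + 13428)*(33083 + r(-158, W(8, N(5, -4)))) = (-14680 + 13428)*(33083 + 36) = -1252*33119 = -41464988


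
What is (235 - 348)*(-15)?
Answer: 1695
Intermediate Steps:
(235 - 348)*(-15) = -113*(-15) = 1695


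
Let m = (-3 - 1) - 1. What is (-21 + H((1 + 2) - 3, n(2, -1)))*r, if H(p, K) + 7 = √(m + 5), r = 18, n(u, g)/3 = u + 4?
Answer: -504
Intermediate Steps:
n(u, g) = 12 + 3*u (n(u, g) = 3*(u + 4) = 3*(4 + u) = 12 + 3*u)
m = -5 (m = -4 - 1 = -5)
H(p, K) = -7 (H(p, K) = -7 + √(-5 + 5) = -7 + √0 = -7 + 0 = -7)
(-21 + H((1 + 2) - 3, n(2, -1)))*r = (-21 - 7)*18 = -28*18 = -504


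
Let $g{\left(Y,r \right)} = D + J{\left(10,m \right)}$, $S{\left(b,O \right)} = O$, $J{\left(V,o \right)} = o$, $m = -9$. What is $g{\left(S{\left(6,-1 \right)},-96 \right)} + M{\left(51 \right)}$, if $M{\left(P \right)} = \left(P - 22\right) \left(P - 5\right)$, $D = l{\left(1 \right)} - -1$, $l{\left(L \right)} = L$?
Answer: $1327$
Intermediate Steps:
$D = 2$ ($D = 1 - -1 = 1 + 1 = 2$)
$M{\left(P \right)} = \left(-22 + P\right) \left(-5 + P\right)$
$g{\left(Y,r \right)} = -7$ ($g{\left(Y,r \right)} = 2 - 9 = -7$)
$g{\left(S{\left(6,-1 \right)},-96 \right)} + M{\left(51 \right)} = -7 + \left(110 + 51^{2} - 1377\right) = -7 + \left(110 + 2601 - 1377\right) = -7 + 1334 = 1327$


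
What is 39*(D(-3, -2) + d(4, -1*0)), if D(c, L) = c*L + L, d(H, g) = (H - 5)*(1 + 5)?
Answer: -78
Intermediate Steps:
d(H, g) = -30 + 6*H (d(H, g) = (-5 + H)*6 = -30 + 6*H)
D(c, L) = L + L*c (D(c, L) = L*c + L = L + L*c)
39*(D(-3, -2) + d(4, -1*0)) = 39*(-2*(1 - 3) + (-30 + 6*4)) = 39*(-2*(-2) + (-30 + 24)) = 39*(4 - 6) = 39*(-2) = -78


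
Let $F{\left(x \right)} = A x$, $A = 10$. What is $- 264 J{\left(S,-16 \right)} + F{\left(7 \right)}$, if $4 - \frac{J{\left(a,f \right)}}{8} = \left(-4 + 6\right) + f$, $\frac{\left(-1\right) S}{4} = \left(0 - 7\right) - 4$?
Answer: $-37946$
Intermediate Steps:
$S = 44$ ($S = - 4 \left(\left(0 - 7\right) - 4\right) = - 4 \left(-7 - 4\right) = \left(-4\right) \left(-11\right) = 44$)
$J{\left(a,f \right)} = 16 - 8 f$ ($J{\left(a,f \right)} = 32 - 8 \left(\left(-4 + 6\right) + f\right) = 32 - 8 \left(2 + f\right) = 32 - \left(16 + 8 f\right) = 16 - 8 f$)
$F{\left(x \right)} = 10 x$
$- 264 J{\left(S,-16 \right)} + F{\left(7 \right)} = - 264 \left(16 - -128\right) + 10 \cdot 7 = - 264 \left(16 + 128\right) + 70 = \left(-264\right) 144 + 70 = -38016 + 70 = -37946$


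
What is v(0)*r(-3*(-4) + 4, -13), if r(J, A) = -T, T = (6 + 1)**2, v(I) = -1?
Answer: 49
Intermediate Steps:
T = 49 (T = 7**2 = 49)
r(J, A) = -49 (r(J, A) = -1*49 = -49)
v(0)*r(-3*(-4) + 4, -13) = -1*(-49) = 49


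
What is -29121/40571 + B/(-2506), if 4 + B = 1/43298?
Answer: -3152741399287/4402147753948 ≈ -0.71618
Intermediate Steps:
B = -173191/43298 (B = -4 + 1/43298 = -173191/43298 ≈ -4.0000)
-29121/40571 + B/(-2506) = -29121/40571 - 173191/43298/(-2506) = -29121*1/40571 - 173191/43298*(-1/2506) = -29121/40571 + 173191/108504788 = -3152741399287/4402147753948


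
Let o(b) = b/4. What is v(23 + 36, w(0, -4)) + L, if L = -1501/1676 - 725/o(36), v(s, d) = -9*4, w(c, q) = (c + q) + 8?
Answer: -1771633/15084 ≈ -117.45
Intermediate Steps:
o(b) = b/4 (o(b) = b*(1/4) = b/4)
w(c, q) = 8 + c + q
v(s, d) = -36
L = -1228609/15084 (L = -1501/1676 - 725/((1/4)*36) = -1501*1/1676 - 725/9 = -1501/1676 - 725*1/9 = -1501/1676 - 725/9 = -1228609/15084 ≈ -81.451)
v(23 + 36, w(0, -4)) + L = -36 - 1228609/15084 = -1771633/15084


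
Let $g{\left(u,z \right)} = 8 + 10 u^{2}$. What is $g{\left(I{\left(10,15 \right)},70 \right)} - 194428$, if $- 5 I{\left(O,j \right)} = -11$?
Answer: $- \frac{971858}{5} \approx -1.9437 \cdot 10^{5}$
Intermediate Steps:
$I{\left(O,j \right)} = \frac{11}{5}$ ($I{\left(O,j \right)} = \left(- \frac{1}{5}\right) \left(-11\right) = \frac{11}{5}$)
$g{\left(I{\left(10,15 \right)},70 \right)} - 194428 = \left(8 + 10 \left(\frac{11}{5}\right)^{2}\right) - 194428 = \left(8 + 10 \cdot \frac{121}{25}\right) - 194428 = \left(8 + \frac{242}{5}\right) - 194428 = \frac{282}{5} - 194428 = - \frac{971858}{5}$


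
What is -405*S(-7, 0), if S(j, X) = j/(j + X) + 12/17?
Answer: -11745/17 ≈ -690.88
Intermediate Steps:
S(j, X) = 12/17 + j/(X + j) (S(j, X) = j/(X + j) + 12*(1/17) = j/(X + j) + 12/17 = 12/17 + j/(X + j))
-405*S(-7, 0) = -405*(12*0 + 29*(-7))/(17*(0 - 7)) = -405*(0 - 203)/(17*(-7)) = -405*(-1)*(-203)/(17*7) = -405*29/17 = -11745/17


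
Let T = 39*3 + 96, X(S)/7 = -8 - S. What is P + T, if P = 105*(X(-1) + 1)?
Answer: -4827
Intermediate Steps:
X(S) = -56 - 7*S (X(S) = 7*(-8 - S) = -56 - 7*S)
T = 213 (T = 117 + 96 = 213)
P = -5040 (P = 105*((-56 - 7*(-1)) + 1) = 105*((-56 + 7) + 1) = 105*(-49 + 1) = 105*(-48) = -5040)
P + T = -5040 + 213 = -4827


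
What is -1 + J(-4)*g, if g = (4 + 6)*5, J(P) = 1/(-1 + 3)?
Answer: 24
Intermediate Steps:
J(P) = ½ (J(P) = 1/2 = ½)
g = 50 (g = 10*5 = 50)
-1 + J(-4)*g = -1 + (½)*50 = -1 + 25 = 24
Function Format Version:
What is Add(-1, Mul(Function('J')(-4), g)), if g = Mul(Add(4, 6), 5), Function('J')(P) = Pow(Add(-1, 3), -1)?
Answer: 24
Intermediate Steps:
Function('J')(P) = Rational(1, 2) (Function('J')(P) = Pow(2, -1) = Rational(1, 2))
g = 50 (g = Mul(10, 5) = 50)
Add(-1, Mul(Function('J')(-4), g)) = Add(-1, Mul(Rational(1, 2), 50)) = Add(-1, 25) = 24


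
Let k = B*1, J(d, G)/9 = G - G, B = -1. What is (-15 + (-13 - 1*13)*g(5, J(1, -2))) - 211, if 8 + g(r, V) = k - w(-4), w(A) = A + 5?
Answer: 34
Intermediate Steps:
w(A) = 5 + A
J(d, G) = 0 (J(d, G) = 9*(G - G) = 9*0 = 0)
k = -1 (k = -1*1 = -1)
g(r, V) = -10 (g(r, V) = -8 + (-1 - (5 - 4)) = -8 + (-1 - 1*1) = -8 + (-1 - 1) = -8 - 2 = -10)
(-15 + (-13 - 1*13)*g(5, J(1, -2))) - 211 = (-15 + (-13 - 1*13)*(-10)) - 211 = (-15 + (-13 - 13)*(-10)) - 211 = (-15 - 26*(-10)) - 211 = (-15 + 260) - 211 = 245 - 211 = 34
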